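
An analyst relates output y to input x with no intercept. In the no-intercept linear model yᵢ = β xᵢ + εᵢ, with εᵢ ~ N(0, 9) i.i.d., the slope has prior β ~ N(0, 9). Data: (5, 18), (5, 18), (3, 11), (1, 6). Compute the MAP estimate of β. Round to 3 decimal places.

β̂_MAP = 3.590

log p(β | y) = −Σ(yᵢ − βxᵢ)²/(2·9) − β²/(2·9) + const.
Setting the derivative to zero: Σxᵢ(yᵢ − βxᵢ)/9 − β/9 = 0, so β = Σxᵢyᵢ / (Σxᵢ² + σ²/τ²).
Σxᵢyᵢ = 5·18 + 5·18 + 3·11 + 1·6 = 219; Σxᵢ² = 60; σ²/τ² = 1.
β̂_MAP = 219 / (60 + 1) = 219/61 ≈ 3.590.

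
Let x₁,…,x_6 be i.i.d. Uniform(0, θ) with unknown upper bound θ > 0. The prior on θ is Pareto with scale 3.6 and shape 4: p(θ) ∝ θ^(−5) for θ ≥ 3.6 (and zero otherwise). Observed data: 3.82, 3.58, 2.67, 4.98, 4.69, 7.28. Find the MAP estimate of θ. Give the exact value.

θ̂_MAP = 7.28

The Uniform(0, θ) likelihood is θ^(−n) for θ ≥ max(xᵢ), zero otherwise. Here max(xᵢ) = 7.28.
Posterior ∝ θ^(−5) · θ^(−6) = θ^(−11) on θ ≥ max(3.6, 7.28) = 7.28.
This density is strictly decreasing in θ, so the posterior mode lies at the lower boundary of the support.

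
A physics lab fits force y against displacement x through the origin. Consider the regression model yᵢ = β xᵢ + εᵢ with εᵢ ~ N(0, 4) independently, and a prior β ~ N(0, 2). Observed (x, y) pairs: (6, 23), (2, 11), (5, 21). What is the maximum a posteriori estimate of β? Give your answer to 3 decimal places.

log p(β | y) = −Σ(yᵢ − βxᵢ)²/(2·4) − β²/(2·2) + const.
Setting the derivative to zero: Σxᵢ(yᵢ − βxᵢ)/4 − β/2 = 0, so β = Σxᵢyᵢ / (Σxᵢ² + σ²/τ²).
Σxᵢyᵢ = 6·23 + 2·11 + 5·21 = 265; Σxᵢ² = 65; σ²/τ² = 2.
β̂_MAP = 265 / (65 + 2) = 265/67 ≈ 3.955.

β̂_MAP = 3.955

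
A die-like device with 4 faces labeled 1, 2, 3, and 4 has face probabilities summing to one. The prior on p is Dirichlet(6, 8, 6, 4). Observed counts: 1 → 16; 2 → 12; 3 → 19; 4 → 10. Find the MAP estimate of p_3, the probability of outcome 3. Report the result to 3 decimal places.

The posterior is Dirichlet(αᵢ + nᵢ) = Dirichlet(22, 20, 25, 14).
For a Dirichlet(a₁,…,a_K) with all aᵢ > 1, the mode has j-th component (aⱼ − 1)/(Σaᵢ − K).
Here Σaᵢ = 81 and K = 4, so p_3 = (25 − 1)/(81 − 4) = 24/77 ≈ 0.312.

MAP estimate: 0.312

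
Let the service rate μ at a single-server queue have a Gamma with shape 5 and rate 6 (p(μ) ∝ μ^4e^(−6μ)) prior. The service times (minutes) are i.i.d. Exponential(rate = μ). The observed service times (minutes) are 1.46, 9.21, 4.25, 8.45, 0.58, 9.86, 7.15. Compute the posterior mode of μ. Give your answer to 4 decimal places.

The Exponential(rate=μ) likelihood is ∝ μ^n e^(−μΣtᵢ). Here n = 7 and Σtᵢ = 1.46 + 9.21 + 4.25 + 8.45 + 0.58 + 9.86 + 7.15 = 40.96.
Posterior ∝ μ^4e^(−6μ) · μ^7e^(−40.96μ) = μ^11e^(−46.96μ), i.e. Gamma(12, 46.96).
Mode = (a−1)/b = 11/46.96 ≈ 0.2342.

μ̂_MAP = 0.2342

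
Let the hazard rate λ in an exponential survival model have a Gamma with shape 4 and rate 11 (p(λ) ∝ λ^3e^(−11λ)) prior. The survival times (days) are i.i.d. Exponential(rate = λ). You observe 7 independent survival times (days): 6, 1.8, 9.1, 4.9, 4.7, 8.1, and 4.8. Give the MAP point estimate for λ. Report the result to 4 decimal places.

The Exponential(rate=λ) likelihood is ∝ λ^n e^(−λΣtᵢ). Here n = 7 and Σtᵢ = 6 + 1.8 + 9.1 + 4.9 + 4.7 + 8.1 + 4.8 = 39.4.
Posterior ∝ λ^3e^(−11λ) · λ^7e^(−39.4λ) = λ^10e^(−50.4λ), i.e. Gamma(11, 50.4).
Mode = (a−1)/b = 10/50.4 ≈ 0.1984.

λ̂_MAP = 0.1984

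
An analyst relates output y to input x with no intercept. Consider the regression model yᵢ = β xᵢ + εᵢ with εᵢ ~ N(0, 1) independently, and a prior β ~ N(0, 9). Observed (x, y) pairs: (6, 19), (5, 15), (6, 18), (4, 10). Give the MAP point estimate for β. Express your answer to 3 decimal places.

β̂_MAP = 2.979

log p(β | y) = −Σ(yᵢ − βxᵢ)²/(2·1) − β²/(2·9) + const.
Setting the derivative to zero: Σxᵢ(yᵢ − βxᵢ)/1 − β/9 = 0, so β = Σxᵢyᵢ / (Σxᵢ² + σ²/τ²).
Σxᵢyᵢ = 6·19 + 5·15 + 6·18 + 4·10 = 337; Σxᵢ² = 113; σ²/τ² = 1/9.
β̂_MAP = 337 / (113 + 1/9) = 337/(1018/9) = 3033/1018 ≈ 2.979.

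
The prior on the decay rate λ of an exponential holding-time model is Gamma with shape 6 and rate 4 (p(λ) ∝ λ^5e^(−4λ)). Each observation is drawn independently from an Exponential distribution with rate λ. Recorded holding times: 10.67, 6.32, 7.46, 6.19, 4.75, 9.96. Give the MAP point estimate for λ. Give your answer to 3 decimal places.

The Exponential(rate=λ) likelihood is ∝ λ^n e^(−λΣtᵢ). Here n = 6 and Σtᵢ = 10.67 + 6.32 + 7.46 + 6.19 + 4.75 + 9.96 = 45.35.
Posterior ∝ λ^5e^(−4λ) · λ^6e^(−45.35λ) = λ^11e^(−49.35λ), i.e. Gamma(12, 49.35).
Mode = (a−1)/b = 11/49.35 ≈ 0.223.

λ̂_MAP = 0.223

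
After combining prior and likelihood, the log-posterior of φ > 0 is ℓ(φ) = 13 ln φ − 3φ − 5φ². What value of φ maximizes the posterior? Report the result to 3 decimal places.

ℓ'(φ) = 13/φ − 3 − 10φ. Setting this to zero and multiplying by φ: 10φ² + 3φ − 13 = 0.
φ = (−3 + √(3² + 4·10·13)) / (2·10) = (−3 + √529) / 20 = (−3 + 23)/20 = 1.
ℓ''(φ) = −13/φ² − 10 < 0, confirming a maximum.

φ̂_MAP = 1.000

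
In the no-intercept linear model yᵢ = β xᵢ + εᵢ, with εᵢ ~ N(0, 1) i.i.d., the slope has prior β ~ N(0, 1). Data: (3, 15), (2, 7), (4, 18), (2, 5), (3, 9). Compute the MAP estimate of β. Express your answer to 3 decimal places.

log p(β | y) = −Σ(yᵢ − βxᵢ)²/(2·1) − β²/(2·1) + const.
Setting the derivative to zero: Σxᵢ(yᵢ − βxᵢ)/1 − β/1 = 0, so β = Σxᵢyᵢ / (Σxᵢ² + σ²/τ²).
Σxᵢyᵢ = 3·15 + 2·7 + 4·18 + 2·5 + 3·9 = 168; Σxᵢ² = 42; σ²/τ² = 1.
β̂_MAP = 168 / (42 + 1) = 168/43 ≈ 3.907.

β̂_MAP = 3.907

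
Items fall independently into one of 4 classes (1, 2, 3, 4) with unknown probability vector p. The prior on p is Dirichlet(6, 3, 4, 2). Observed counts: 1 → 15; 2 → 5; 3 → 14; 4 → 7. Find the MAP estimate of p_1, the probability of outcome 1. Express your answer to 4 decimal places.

MAP estimate: 0.3846

The posterior is Dirichlet(αᵢ + nᵢ) = Dirichlet(21, 8, 18, 9).
For a Dirichlet(a₁,…,a_K) with all aᵢ > 1, the mode has j-th component (aⱼ − 1)/(Σaᵢ − K).
Here Σaᵢ = 56 and K = 4, so p_1 = (21 − 1)/(56 − 4) = 20/52 ≈ 0.3846.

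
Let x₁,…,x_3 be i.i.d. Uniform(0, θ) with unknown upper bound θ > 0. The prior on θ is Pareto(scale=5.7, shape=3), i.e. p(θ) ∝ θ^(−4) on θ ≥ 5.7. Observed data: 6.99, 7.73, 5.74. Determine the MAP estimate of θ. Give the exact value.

θ̂_MAP = 7.73

The Uniform(0, θ) likelihood is θ^(−n) for θ ≥ max(xᵢ), zero otherwise. Here max(xᵢ) = 7.73.
Posterior ∝ θ^(−4) · θ^(−3) = θ^(−7) on θ ≥ max(5.7, 7.73) = 7.73.
This density is strictly decreasing in θ, so the posterior mode lies at the lower boundary of the support.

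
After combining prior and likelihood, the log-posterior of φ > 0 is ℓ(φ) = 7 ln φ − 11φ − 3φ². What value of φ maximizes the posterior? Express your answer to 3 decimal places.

ℓ'(φ) = 7/φ − 11 − 6φ. Setting this to zero and multiplying by φ: 6φ² + 11φ − 7 = 0.
φ = (−11 + √(11² + 4·6·7)) / (2·6) = (−11 + √289) / 12 = (−11 + 17)/12 = 1/2.
ℓ''(φ) = −7/φ² − 6 < 0, confirming a maximum.

φ̂_MAP = 0.500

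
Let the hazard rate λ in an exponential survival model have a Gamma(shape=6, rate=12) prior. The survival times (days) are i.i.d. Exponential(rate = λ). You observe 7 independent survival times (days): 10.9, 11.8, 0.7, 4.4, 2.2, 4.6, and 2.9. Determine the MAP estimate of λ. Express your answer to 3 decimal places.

The Exponential(rate=λ) likelihood is ∝ λ^n e^(−λΣtᵢ). Here n = 7 and Σtᵢ = 10.9 + 11.8 + 0.7 + 4.4 + 2.2 + 4.6 + 2.9 = 37.5.
Posterior ∝ λ^5e^(−12λ) · λ^7e^(−37.5λ) = λ^12e^(−49.5λ), i.e. Gamma(13, 49.5).
Mode = (a−1)/b = 12/49.5 ≈ 0.242.

λ̂_MAP = 0.242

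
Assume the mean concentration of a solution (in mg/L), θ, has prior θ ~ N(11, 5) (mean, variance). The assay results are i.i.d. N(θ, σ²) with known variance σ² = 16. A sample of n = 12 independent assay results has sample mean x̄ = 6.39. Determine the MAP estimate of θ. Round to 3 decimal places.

n = 12, x̄ = 6.39.
For a Normal prior and Normal likelihood with known variance, the posterior is Normal; its mode equals its mean, the precision-weighted average.
Prior precision 1/σ₀² = 1/5 = 0.2; data precision n/σ² = 12/16 = 0.75.
θ̂ = (0.2·11 + 0.75·6.39) / (0.2 + 0.75) = 6.9925/0.95 = 2797/380 ≈ 7.361.

θ̂_MAP = 7.361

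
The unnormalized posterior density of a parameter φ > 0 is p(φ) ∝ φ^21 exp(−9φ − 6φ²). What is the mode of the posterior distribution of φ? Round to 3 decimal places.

ℓ'(φ) = 21/φ − 9 − 12φ. Setting this to zero and multiplying by φ: 12φ² + 9φ − 21 = 0.
φ = (−9 + √(9² + 4·12·21)) / (2·12) = (−9 + √1089) / 24 = (−9 + 33)/24 = 1.
ℓ''(φ) = −21/φ² − 12 < 0, confirming a maximum.

φ̂_MAP = 1.000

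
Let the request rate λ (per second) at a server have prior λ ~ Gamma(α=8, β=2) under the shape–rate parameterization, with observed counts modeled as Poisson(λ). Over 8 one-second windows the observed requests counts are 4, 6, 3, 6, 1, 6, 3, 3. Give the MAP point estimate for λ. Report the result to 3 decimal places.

Σxᵢ = 4+6+3+6+1+6+3+3 = 32, with n = 8.
Posterior ∝ λ^7e^(−2λ) · λ^32e^(−8λ) = λ^39e^(−10λ), i.e. Gamma(shape=40, rate=10).
The mode of a Gamma(a, b) with a ≥ 1 (shape–rate) is (a−1)/b = 39/10 ≈ 3.900.

λ̂_MAP = 3.900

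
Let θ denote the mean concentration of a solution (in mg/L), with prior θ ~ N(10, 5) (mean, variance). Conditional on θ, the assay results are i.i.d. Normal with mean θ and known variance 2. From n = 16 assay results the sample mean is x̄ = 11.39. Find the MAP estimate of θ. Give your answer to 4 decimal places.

θ̂_MAP = 11.3561

n = 16, x̄ = 11.39.
For a Normal prior and Normal likelihood with known variance, the posterior is Normal; its mode equals its mean, the precision-weighted average.
Prior precision 1/σ₀² = 1/5 = 0.2; data precision n/σ² = 16/2 = 8.
θ̂ = (0.2·10 + 8·11.39) / (0.2 + 8) = 93.12/8.2 = 2328/205 ≈ 11.3561.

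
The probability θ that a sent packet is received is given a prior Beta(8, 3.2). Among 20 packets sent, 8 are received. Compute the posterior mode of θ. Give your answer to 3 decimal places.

θ̂_MAP = 0.514

Prior: Beta(8, 3.2).
Data: 8 successes in 20 trials. The binomial likelihood contributes θ^8(1−θ)^12, so the posterior is Beta(8+8, 3.2+12) = Beta(16, 15.2).
For Beta(a, b) with a, b > 1 the mode is (a−1)/(a+b−2) = 15/29.2 ≈ 0.514.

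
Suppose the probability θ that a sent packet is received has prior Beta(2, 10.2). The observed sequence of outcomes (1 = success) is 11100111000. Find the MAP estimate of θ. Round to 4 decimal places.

Prior: Beta(2, 10.2).
Data: 6 successes in 11 trials (from the sequence). The binomial likelihood contributes θ^6(1−θ)^5, so the posterior is Beta(2+6, 10.2+5) = Beta(8, 15.2).
For Beta(a, b) with a, b > 1 the mode is (a−1)/(a+b−2) = 7/21.2 ≈ 0.3302.

θ̂_MAP = 0.3302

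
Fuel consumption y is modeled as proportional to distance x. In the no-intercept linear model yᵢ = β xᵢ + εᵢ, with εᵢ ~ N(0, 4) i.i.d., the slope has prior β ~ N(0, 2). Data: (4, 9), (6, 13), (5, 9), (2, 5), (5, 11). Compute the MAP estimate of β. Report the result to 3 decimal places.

log p(β | y) = −Σ(yᵢ − βxᵢ)²/(2·4) − β²/(2·2) + const.
Setting the derivative to zero: Σxᵢ(yᵢ − βxᵢ)/4 − β/2 = 0, so β = Σxᵢyᵢ / (Σxᵢ² + σ²/τ²).
Σxᵢyᵢ = 4·9 + 6·13 + 5·9 + 2·5 + 5·11 = 224; Σxᵢ² = 106; σ²/τ² = 2.
β̂_MAP = 224 / (106 + 2) = 224/108 ≈ 2.074.

β̂_MAP = 2.074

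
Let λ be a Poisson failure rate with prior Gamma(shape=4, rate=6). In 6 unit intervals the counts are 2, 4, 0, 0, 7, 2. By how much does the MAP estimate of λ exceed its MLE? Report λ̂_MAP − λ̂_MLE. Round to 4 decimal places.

MAP − MLE = -1.0000

Σxᵢ = 15. Posterior is Gamma(19, 12); MAP = (19−1)/12 = 18/12 ≈ 1.50000.
MLE = x̄ = 15/6 ≈ 2.50000.
Difference = 18/12 − 15/6 = -1 ≈ -1.0000.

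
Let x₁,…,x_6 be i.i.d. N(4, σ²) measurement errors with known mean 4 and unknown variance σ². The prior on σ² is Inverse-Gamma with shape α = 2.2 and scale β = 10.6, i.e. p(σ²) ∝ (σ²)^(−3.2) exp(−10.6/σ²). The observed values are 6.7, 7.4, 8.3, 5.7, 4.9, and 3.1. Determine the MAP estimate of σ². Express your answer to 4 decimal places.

Sum of squared deviations about the known mean: SS = (6.7−4)² + (7.4−4)² + (8.3−4)² + (5.7−4)² + (4.9−4)² + (3.1−4)² = 41.85.
The Normal likelihood contributes (σ²)^(−n/2) exp(−SS/(2σ²)), so the posterior is Inverse-Gamma(α + n/2, β + SS/2) = Inverse-Gamma(5.2, 31.525).
The mode of Inverse-Gamma(a, b) is b/(a+1) = 31.525/6.2 ≈ 5.0847.

σ̂²_MAP = 5.0847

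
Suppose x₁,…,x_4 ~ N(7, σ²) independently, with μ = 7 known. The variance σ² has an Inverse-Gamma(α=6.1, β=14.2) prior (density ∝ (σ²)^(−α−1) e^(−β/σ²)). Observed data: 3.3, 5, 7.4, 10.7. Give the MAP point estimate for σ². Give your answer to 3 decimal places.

σ̂²_MAP = 3.293

Sum of squared deviations about the known mean: SS = (3.3−7)² + (5−7)² + (7.4−7)² + (10.7−7)² = 31.54.
The Normal likelihood contributes (σ²)^(−n/2) exp(−SS/(2σ²)), so the posterior is Inverse-Gamma(α + n/2, β + SS/2) = Inverse-Gamma(8.1, 29.97).
The mode of Inverse-Gamma(a, b) is b/(a+1) = 29.97/9.1 ≈ 3.293.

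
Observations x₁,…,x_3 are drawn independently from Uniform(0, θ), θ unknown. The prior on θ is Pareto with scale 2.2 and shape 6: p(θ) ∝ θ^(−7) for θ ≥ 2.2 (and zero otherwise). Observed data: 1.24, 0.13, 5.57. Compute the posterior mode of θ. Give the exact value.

The Uniform(0, θ) likelihood is θ^(−n) for θ ≥ max(xᵢ), zero otherwise. Here max(xᵢ) = 5.57.
Posterior ∝ θ^(−7) · θ^(−3) = θ^(−10) on θ ≥ max(2.2, 5.57) = 5.57.
This density is strictly decreasing in θ, so the posterior mode lies at the lower boundary of the support.

θ̂_MAP = 5.57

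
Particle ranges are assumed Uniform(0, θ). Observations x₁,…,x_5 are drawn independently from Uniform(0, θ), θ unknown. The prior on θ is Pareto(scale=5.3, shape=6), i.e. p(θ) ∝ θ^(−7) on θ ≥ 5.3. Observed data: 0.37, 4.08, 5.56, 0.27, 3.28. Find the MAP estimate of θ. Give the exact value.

θ̂_MAP = 5.56

The Uniform(0, θ) likelihood is θ^(−n) for θ ≥ max(xᵢ), zero otherwise. Here max(xᵢ) = 5.56.
Posterior ∝ θ^(−7) · θ^(−5) = θ^(−12) on θ ≥ max(5.3, 5.56) = 5.56.
This density is strictly decreasing in θ, so the posterior mode lies at the lower boundary of the support.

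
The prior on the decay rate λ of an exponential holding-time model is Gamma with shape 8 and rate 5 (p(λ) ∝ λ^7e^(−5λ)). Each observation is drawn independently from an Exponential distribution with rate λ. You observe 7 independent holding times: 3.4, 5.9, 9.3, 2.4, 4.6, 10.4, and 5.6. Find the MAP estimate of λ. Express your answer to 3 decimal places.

The Exponential(rate=λ) likelihood is ∝ λ^n e^(−λΣtᵢ). Here n = 7 and Σtᵢ = 3.4 + 5.9 + 9.3 + 2.4 + 4.6 + 10.4 + 5.6 = 41.6.
Posterior ∝ λ^7e^(−5λ) · λ^7e^(−41.6λ) = λ^14e^(−46.6λ), i.e. Gamma(15, 46.6).
Mode = (a−1)/b = 14/46.6 ≈ 0.300.

λ̂_MAP = 0.300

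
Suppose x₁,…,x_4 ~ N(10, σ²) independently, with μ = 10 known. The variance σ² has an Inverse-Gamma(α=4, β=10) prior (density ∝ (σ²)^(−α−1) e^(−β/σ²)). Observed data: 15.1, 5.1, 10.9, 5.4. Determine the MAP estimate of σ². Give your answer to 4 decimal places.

σ̂²_MAP = 6.5707

Sum of squared deviations about the known mean: SS = (15.1−10)² + (5.1−10)² + (10.9−10)² + (5.4−10)² = 71.99.
The Normal likelihood contributes (σ²)^(−n/2) exp(−SS/(2σ²)), so the posterior is Inverse-Gamma(α + n/2, β + SS/2) = Inverse-Gamma(6, 45.995).
The mode of Inverse-Gamma(a, b) is b/(a+1) = 45.995/7 ≈ 6.5707.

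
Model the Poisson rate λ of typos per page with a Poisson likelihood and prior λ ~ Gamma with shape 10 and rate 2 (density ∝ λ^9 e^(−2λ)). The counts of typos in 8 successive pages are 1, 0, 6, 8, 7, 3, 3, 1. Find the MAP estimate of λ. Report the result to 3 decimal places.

λ̂_MAP = 3.800

Σxᵢ = 1+0+6+8+7+3+3+1 = 29, with n = 8.
Posterior ∝ λ^9e^(−2λ) · λ^29e^(−8λ) = λ^38e^(−10λ), i.e. Gamma(shape=39, rate=10).
The mode of a Gamma(a, b) with a ≥ 1 (shape–rate) is (a−1)/b = 38/10 ≈ 3.800.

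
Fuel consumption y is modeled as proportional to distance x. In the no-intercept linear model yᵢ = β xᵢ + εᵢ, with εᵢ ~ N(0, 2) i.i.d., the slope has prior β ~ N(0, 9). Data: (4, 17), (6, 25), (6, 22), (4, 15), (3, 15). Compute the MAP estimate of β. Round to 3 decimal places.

β̂_MAP = 4.019

log p(β | y) = −Σ(yᵢ − βxᵢ)²/(2·2) − β²/(2·9) + const.
Setting the derivative to zero: Σxᵢ(yᵢ − βxᵢ)/2 − β/9 = 0, so β = Σxᵢyᵢ / (Σxᵢ² + σ²/τ²).
Σxᵢyᵢ = 4·17 + 6·25 + 6·22 + 4·15 + 3·15 = 455; Σxᵢ² = 113; σ²/τ² = 2/9.
β̂_MAP = 455 / (113 + 2/9) = 455/(1019/9) = 4095/1019 ≈ 4.019.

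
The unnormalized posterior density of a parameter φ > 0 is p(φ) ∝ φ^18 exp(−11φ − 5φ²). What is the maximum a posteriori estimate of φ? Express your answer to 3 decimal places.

ℓ'(φ) = 18/φ − 11 − 10φ. Setting this to zero and multiplying by φ: 10φ² + 11φ − 18 = 0.
φ = (−11 + √(11² + 4·10·18)) / (2·10) = (−11 + √841) / 20 = (−11 + 29)/20 = 9/10.
ℓ''(φ) = −18/φ² − 10 < 0, confirming a maximum.

φ̂_MAP = 0.900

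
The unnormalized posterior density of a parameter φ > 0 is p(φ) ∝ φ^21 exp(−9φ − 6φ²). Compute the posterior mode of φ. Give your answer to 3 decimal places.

ℓ'(φ) = 21/φ − 9 − 12φ. Setting this to zero and multiplying by φ: 12φ² + 9φ − 21 = 0.
φ = (−9 + √(9² + 4·12·21)) / (2·12) = (−9 + √1089) / 24 = (−9 + 33)/24 = 1.
ℓ''(φ) = −21/φ² − 12 < 0, confirming a maximum.

φ̂_MAP = 1.000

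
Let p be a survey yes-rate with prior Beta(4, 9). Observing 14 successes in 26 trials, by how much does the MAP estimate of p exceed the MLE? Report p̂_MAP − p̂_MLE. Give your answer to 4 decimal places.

MAP − MLE = -0.0790

Posterior is Beta(18, 21); MAP = (18−1)/(39−2) = 17/37 ≈ 0.45946.
MLE ignores the prior: p̂_MLE = k/n = 14/26 ≈ 0.53846.
Difference = 17/37 − 14/26 = -38/481 ≈ -0.0790.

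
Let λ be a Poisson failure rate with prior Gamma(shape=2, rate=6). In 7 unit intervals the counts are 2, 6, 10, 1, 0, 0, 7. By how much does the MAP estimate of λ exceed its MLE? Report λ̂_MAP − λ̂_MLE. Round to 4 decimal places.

Σxᵢ = 26. Posterior is Gamma(28, 13); MAP = (28−1)/13 = 27/13 ≈ 2.07692.
MLE = x̄ = 26/7 ≈ 3.71429.
Difference = 27/13 − 26/7 = -149/91 ≈ -1.6374.

MAP − MLE = -1.6374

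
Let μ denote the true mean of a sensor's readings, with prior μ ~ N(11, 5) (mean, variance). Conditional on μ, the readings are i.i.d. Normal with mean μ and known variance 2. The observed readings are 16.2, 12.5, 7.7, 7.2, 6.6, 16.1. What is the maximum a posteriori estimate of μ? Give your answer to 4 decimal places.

n = 6; x̄ = (16.2 + 12.5 + 7.7 + 7.2 + 6.6 + 16.1)/6 = 66.3/6 = 11.05.
For a Normal prior and Normal likelihood with known variance, the posterior is Normal; its mode equals its mean, the precision-weighted average.
Prior precision 1/σ₀² = 1/5 = 0.2; data precision n/σ² = 6/2 = 3.
μ̂ = (0.2·11 + 3·11.05) / (0.2 + 3) = 35.35/3.2 = 11.046875 ≈ 11.0469.

μ̂_MAP = 11.0469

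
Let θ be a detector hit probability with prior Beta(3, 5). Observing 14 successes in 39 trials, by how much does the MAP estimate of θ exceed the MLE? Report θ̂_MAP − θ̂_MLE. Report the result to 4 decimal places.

MAP − MLE = -0.0034

Posterior is Beta(17, 30); MAP = (17−1)/(47−2) = 16/45 ≈ 0.35556.
MLE ignores the prior: θ̂_MLE = k/n = 14/39 ≈ 0.35897.
Difference = 16/45 − 14/39 = -2/585 ≈ -0.0034.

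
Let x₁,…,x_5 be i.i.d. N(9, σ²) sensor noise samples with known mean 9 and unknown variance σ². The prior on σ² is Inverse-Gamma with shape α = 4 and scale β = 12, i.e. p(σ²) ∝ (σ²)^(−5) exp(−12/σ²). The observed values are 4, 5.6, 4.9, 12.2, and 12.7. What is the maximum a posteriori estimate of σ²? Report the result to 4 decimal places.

σ̂²_MAP = 6.7533

Sum of squared deviations about the known mean: SS = (4−9)² + (5.6−9)² + (4.9−9)² + (12.2−9)² + (12.7−9)² = 77.3.
The Normal likelihood contributes (σ²)^(−n/2) exp(−SS/(2σ²)), so the posterior is Inverse-Gamma(α + n/2, β + SS/2) = Inverse-Gamma(6.5, 50.65).
The mode of Inverse-Gamma(a, b) is b/(a+1) = 50.65/7.5 ≈ 6.7533.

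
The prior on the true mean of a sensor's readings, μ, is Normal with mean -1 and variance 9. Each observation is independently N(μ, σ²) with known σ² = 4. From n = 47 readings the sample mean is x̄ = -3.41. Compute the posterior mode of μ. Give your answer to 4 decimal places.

μ̂_MAP = -3.3874

n = 47, x̄ = -3.41.
For a Normal prior and Normal likelihood with known variance, the posterior is Normal; its mode equals its mean, the precision-weighted average.
Prior precision 1/σ₀² = 1/9; data precision n/σ² = 47/4 = 11.75.
μ̂ = ((1/9)·(-1) + 11.75·(-3.41)) / (1/9 + 11.75) = (-144643/3600)/(427/36) = -144643/42700 ≈ -3.3874.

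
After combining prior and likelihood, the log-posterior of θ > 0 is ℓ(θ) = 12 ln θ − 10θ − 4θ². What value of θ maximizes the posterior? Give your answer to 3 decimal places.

ℓ'(θ) = 12/θ − 10 − 8θ. Setting this to zero and multiplying by θ: 8θ² + 10θ − 12 = 0.
θ = (−10 + √(10² + 4·8·12)) / (2·8) = (−10 + √484) / 16 = (−10 + 22)/16 = 3/4.
ℓ''(θ) = −12/θ² − 8 < 0, confirming a maximum.

θ̂_MAP = 0.750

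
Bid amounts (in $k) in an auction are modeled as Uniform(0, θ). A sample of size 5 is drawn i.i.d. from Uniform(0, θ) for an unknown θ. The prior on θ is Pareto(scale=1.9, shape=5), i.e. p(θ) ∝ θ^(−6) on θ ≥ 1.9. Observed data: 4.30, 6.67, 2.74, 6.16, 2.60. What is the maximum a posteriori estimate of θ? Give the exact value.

The Uniform(0, θ) likelihood is θ^(−n) for θ ≥ max(xᵢ), zero otherwise. Here max(xᵢ) = 6.67.
Posterior ∝ θ^(−6) · θ^(−5) = θ^(−11) on θ ≥ max(1.9, 6.67) = 6.67.
This density is strictly decreasing in θ, so the posterior mode lies at the lower boundary of the support.

θ̂_MAP = 6.67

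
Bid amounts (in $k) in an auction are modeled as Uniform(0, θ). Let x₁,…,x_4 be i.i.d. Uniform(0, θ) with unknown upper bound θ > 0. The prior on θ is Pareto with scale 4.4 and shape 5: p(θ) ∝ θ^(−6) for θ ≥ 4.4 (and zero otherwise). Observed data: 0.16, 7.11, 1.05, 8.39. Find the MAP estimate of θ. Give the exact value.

The Uniform(0, θ) likelihood is θ^(−n) for θ ≥ max(xᵢ), zero otherwise. Here max(xᵢ) = 8.39.
Posterior ∝ θ^(−6) · θ^(−4) = θ^(−10) on θ ≥ max(4.4, 8.39) = 8.39.
This density is strictly decreasing in θ, so the posterior mode lies at the lower boundary of the support.

θ̂_MAP = 8.39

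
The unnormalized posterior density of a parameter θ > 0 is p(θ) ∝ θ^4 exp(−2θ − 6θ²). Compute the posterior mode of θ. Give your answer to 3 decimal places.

θ̂_MAP = 0.500

ℓ'(θ) = 4/θ − 2 − 12θ. Setting this to zero and multiplying by θ: 12θ² + 2θ − 4 = 0.
θ = (−2 + √(2² + 4·12·4)) / (2·12) = (−2 + √196) / 24 = (−2 + 14)/24 = 1/2.
ℓ''(θ) = −4/θ² − 12 < 0, confirming a maximum.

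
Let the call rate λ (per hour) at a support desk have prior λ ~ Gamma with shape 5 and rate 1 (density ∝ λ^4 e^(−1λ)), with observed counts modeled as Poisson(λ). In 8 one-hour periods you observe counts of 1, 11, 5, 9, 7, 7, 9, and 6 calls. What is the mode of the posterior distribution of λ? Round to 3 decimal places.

Σxᵢ = 1+11+5+9+7+7+9+6 = 55, with n = 8.
Posterior ∝ λ^4e^(−1λ) · λ^55e^(−8λ) = λ^59e^(−9λ), i.e. Gamma(shape=60, rate=9).
The mode of a Gamma(a, b) with a ≥ 1 (shape–rate) is (a−1)/b = 59/9 ≈ 6.556.

λ̂_MAP = 6.556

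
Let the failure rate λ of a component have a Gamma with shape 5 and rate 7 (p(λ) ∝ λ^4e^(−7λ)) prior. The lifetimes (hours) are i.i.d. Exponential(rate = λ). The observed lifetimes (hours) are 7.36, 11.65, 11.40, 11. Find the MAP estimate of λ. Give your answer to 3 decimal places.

The Exponential(rate=λ) likelihood is ∝ λ^n e^(−λΣtᵢ). Here n = 4 and Σtᵢ = 7.36 + 11.65 + 11.40 + 11 = 41.41.
Posterior ∝ λ^4e^(−7λ) · λ^4e^(−41.41λ) = λ^8e^(−48.41λ), i.e. Gamma(9, 48.41).
Mode = (a−1)/b = 8/48.41 ≈ 0.165.

λ̂_MAP = 0.165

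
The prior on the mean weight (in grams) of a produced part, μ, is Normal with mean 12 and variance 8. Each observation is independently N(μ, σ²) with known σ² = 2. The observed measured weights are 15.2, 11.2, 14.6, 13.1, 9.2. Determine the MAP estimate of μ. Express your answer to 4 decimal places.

μ̂_MAP = 12.6286

n = 5; x̄ = (15.2 + 11.2 + 14.6 + 13.1 + 9.2)/5 = 63.3/5 = 12.66.
For a Normal prior and Normal likelihood with known variance, the posterior is Normal; its mode equals its mean, the precision-weighted average.
Prior precision 1/σ₀² = 1/8 = 0.125; data precision n/σ² = 5/2 = 2.5.
μ̂ = (0.125·12 + 2.5·12.66) / (0.125 + 2.5) = 33.15/2.625 = 442/35 ≈ 12.6286.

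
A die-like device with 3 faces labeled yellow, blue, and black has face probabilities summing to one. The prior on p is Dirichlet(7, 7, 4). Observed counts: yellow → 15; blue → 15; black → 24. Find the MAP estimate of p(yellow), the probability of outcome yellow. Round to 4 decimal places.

The posterior is Dirichlet(αᵢ + nᵢ) = Dirichlet(22, 22, 28).
For a Dirichlet(a₁,…,a_K) with all aᵢ > 1, the mode has j-th component (aⱼ − 1)/(Σaᵢ − K).
Here Σaᵢ = 72 and K = 3, so p(yellow) = (22 − 1)/(72 − 3) = 21/69 ≈ 0.3043.

MAP estimate of p(yellow) = 0.3043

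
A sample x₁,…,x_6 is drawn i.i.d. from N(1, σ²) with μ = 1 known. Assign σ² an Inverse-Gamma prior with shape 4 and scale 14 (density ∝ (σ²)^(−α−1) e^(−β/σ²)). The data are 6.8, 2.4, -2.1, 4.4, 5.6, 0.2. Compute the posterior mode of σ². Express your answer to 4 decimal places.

σ̂²_MAP = 6.6606

Sum of squared deviations about the known mean: SS = (6.8−1)² + (2.4−1)² + (-2.1−1)² + (4.4−1)² + (5.6−1)² + (0.2−1)² = 78.57.
The Normal likelihood contributes (σ²)^(−n/2) exp(−SS/(2σ²)), so the posterior is Inverse-Gamma(α + n/2, β + SS/2) = Inverse-Gamma(7, 53.285).
The mode of Inverse-Gamma(a, b) is b/(a+1) = 53.285/8 ≈ 6.6606.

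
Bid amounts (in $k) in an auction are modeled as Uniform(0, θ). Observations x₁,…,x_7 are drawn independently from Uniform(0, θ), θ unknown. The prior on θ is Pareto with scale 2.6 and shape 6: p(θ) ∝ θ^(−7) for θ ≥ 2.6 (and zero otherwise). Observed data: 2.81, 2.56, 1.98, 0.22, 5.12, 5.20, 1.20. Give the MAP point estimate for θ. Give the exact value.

θ̂_MAP = 5.20

The Uniform(0, θ) likelihood is θ^(−n) for θ ≥ max(xᵢ), zero otherwise. Here max(xᵢ) = 5.20.
Posterior ∝ θ^(−7) · θ^(−7) = θ^(−14) on θ ≥ max(2.6, 5.20) = 5.20.
This density is strictly decreasing in θ, so the posterior mode lies at the lower boundary of the support.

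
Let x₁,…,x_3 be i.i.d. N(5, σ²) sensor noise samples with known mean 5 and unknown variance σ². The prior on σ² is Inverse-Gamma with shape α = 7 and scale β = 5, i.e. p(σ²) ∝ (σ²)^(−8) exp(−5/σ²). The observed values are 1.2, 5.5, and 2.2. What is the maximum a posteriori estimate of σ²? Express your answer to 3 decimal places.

σ̂²_MAP = 1.712

Sum of squared deviations about the known mean: SS = (1.2−5)² + (5.5−5)² + (2.2−5)² = 22.53.
The Normal likelihood contributes (σ²)^(−n/2) exp(−SS/(2σ²)), so the posterior is Inverse-Gamma(α + n/2, β + SS/2) = Inverse-Gamma(8.5, 16.265).
The mode of Inverse-Gamma(a, b) is b/(a+1) = 16.265/9.5 ≈ 1.712.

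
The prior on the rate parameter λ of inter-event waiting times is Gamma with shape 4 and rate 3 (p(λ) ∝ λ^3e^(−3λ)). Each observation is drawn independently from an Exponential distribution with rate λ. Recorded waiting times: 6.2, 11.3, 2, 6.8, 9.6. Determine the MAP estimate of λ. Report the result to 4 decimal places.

λ̂_MAP = 0.2057

The Exponential(rate=λ) likelihood is ∝ λ^n e^(−λΣtᵢ). Here n = 5 and Σtᵢ = 6.2 + 11.3 + 2 + 6.8 + 9.6 = 35.9.
Posterior ∝ λ^3e^(−3λ) · λ^5e^(−35.9λ) = λ^8e^(−38.9λ), i.e. Gamma(9, 38.9).
Mode = (a−1)/b = 8/38.9 ≈ 0.2057.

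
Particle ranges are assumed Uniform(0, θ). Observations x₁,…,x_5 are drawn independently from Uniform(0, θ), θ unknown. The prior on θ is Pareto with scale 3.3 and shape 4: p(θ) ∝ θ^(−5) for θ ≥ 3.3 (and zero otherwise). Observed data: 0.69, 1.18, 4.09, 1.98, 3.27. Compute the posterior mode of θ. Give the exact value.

The Uniform(0, θ) likelihood is θ^(−n) for θ ≥ max(xᵢ), zero otherwise. Here max(xᵢ) = 4.09.
Posterior ∝ θ^(−5) · θ^(−5) = θ^(−10) on θ ≥ max(3.3, 4.09) = 4.09.
This density is strictly decreasing in θ, so the posterior mode lies at the lower boundary of the support.

θ̂_MAP = 4.09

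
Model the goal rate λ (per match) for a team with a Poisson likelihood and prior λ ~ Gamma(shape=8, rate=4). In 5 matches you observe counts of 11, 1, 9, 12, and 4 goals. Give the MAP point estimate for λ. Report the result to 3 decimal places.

Σxᵢ = 11+1+9+12+4 = 37, with n = 5.
Posterior ∝ λ^7e^(−4λ) · λ^37e^(−5λ) = λ^44e^(−9λ), i.e. Gamma(shape=45, rate=9).
The mode of a Gamma(a, b) with a ≥ 1 (shape–rate) is (a−1)/b = 44/9 ≈ 4.889.

λ̂_MAP = 4.889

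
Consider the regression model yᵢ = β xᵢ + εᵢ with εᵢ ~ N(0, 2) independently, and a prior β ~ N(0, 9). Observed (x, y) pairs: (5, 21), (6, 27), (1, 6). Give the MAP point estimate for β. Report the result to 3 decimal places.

β̂_MAP = 4.388

log p(β | y) = −Σ(yᵢ − βxᵢ)²/(2·2) − β²/(2·9) + const.
Setting the derivative to zero: Σxᵢ(yᵢ − βxᵢ)/2 − β/9 = 0, so β = Σxᵢyᵢ / (Σxᵢ² + σ²/τ²).
Σxᵢyᵢ = 5·21 + 6·27 + 1·6 = 273; Σxᵢ² = 62; σ²/τ² = 2/9.
β̂_MAP = 273 / (62 + 2/9) = 273/(560/9) = 351/80 ≈ 4.388.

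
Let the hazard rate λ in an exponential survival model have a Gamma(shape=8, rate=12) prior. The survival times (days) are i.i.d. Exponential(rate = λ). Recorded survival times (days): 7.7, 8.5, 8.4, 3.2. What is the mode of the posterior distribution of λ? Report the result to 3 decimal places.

λ̂_MAP = 0.276

The Exponential(rate=λ) likelihood is ∝ λ^n e^(−λΣtᵢ). Here n = 4 and Σtᵢ = 7.7 + 8.5 + 8.4 + 3.2 = 27.8.
Posterior ∝ λ^7e^(−12λ) · λ^4e^(−27.8λ) = λ^11e^(−39.8λ), i.e. Gamma(12, 39.8).
Mode = (a−1)/b = 11/39.8 ≈ 0.276.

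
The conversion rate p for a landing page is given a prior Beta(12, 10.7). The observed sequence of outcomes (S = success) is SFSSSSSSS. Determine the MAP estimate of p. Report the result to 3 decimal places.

p̂_MAP = 0.640

Prior: Beta(12, 10.7).
Data: 8 successes in 9 trials (from the sequence). The binomial likelihood contributes p^8(1−p)^1, so the posterior is Beta(12+8, 10.7+1) = Beta(20, 11.7).
For Beta(a, b) with a, b > 1 the mode is (a−1)/(a+b−2) = 19/29.7 ≈ 0.640.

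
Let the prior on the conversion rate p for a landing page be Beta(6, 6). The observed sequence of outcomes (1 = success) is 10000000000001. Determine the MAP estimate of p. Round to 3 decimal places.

p̂_MAP = 0.292

Prior: Beta(6, 6).
Data: 2 successes in 14 trials (from the sequence). The binomial likelihood contributes p^2(1−p)^12, so the posterior is Beta(6+2, 6+12) = Beta(8, 18).
For Beta(a, b) with a, b > 1 the mode is (a−1)/(a+b−2) = 7/24 ≈ 0.292.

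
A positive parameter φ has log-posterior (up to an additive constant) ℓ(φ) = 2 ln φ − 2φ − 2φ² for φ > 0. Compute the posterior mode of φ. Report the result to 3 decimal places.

φ̂_MAP = 0.500

ℓ'(φ) = 2/φ − 2 − 4φ. Setting this to zero and multiplying by φ: 4φ² + 2φ − 2 = 0.
φ = (−2 + √(2² + 4·4·2)) / (2·4) = (−2 + √36) / 8 = (−2 + 6)/8 = 1/2.
ℓ''(φ) = −2/φ² − 4 < 0, confirming a maximum.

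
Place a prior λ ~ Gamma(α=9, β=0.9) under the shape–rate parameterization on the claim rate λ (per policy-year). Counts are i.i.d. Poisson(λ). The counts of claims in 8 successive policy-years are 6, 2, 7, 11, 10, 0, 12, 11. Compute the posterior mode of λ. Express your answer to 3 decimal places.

λ̂_MAP = 7.528

Σxᵢ = 6+2+7+11+10+0+12+11 = 59, with n = 8.
Posterior ∝ λ^8e^(−0.9λ) · λ^59e^(−8λ) = λ^67e^(−8.9λ), i.e. Gamma(shape=68, rate=8.9).
The mode of a Gamma(a, b) with a ≥ 1 (shape–rate) is (a−1)/b = 67/8.9 ≈ 7.528.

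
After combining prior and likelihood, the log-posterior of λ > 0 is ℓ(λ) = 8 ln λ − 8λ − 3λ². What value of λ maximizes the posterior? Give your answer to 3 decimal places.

ℓ'(λ) = 8/λ − 8 − 6λ. Setting this to zero and multiplying by λ: 6λ² + 8λ − 8 = 0.
λ = (−8 + √(8² + 4·6·8)) / (2·6) = (−8 + √256) / 12 = (−8 + 16)/12 = 2/3.
ℓ''(λ) = −8/λ² − 6 < 0, confirming a maximum.

λ̂_MAP = 0.667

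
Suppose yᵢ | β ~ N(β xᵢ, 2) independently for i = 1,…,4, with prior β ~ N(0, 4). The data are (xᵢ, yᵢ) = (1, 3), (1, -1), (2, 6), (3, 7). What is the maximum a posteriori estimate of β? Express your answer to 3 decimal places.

log p(β | y) = −Σ(yᵢ − βxᵢ)²/(2·2) − β²/(2·4) + const.
Setting the derivative to zero: Σxᵢ(yᵢ − βxᵢ)/2 − β/4 = 0, so β = Σxᵢyᵢ / (Σxᵢ² + σ²/τ²).
Σxᵢyᵢ = 1·3 + 1·(-1) + 2·6 + 3·7 = 35; Σxᵢ² = 15; σ²/τ² = 0.5.
β̂_MAP = 35 / (15 + 0.5) = 35/15.5 ≈ 2.258.

β̂_MAP = 2.258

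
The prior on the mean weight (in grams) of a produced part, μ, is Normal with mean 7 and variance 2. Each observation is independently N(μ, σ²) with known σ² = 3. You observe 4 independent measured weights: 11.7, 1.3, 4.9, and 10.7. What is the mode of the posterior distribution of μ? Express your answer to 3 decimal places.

n = 4; x̄ = (11.7 + 1.3 + 4.9 + 10.7)/4 = 28.6/4 = 7.15.
For a Normal prior and Normal likelihood with known variance, the posterior is Normal; its mode equals its mean, the precision-weighted average.
Prior precision 1/σ₀² = 1/2 = 0.5; data precision n/σ² = 4/3.
μ̂ = (0.5·7 + (4/3)·7.15) / (0.5 + 4/3) = (391/30)/(11/6) = 391/55 ≈ 7.109.

μ̂_MAP = 7.109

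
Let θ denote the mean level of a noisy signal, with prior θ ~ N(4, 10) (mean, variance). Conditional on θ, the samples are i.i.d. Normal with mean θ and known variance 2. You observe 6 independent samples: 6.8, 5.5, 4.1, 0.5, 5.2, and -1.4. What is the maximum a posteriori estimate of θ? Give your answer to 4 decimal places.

θ̂_MAP = 3.4677

n = 6; x̄ = (6.8 + 5.5 + 4.1 + 0.5 + 5.2 + (-1.4))/6 = 20.7/6 = 3.45.
For a Normal prior and Normal likelihood with known variance, the posterior is Normal; its mode equals its mean, the precision-weighted average.
Prior precision 1/σ₀² = 1/10 = 0.1; data precision n/σ² = 6/2 = 3.
θ̂ = (0.1·4 + 3·3.45) / (0.1 + 3) = 10.75/3.1 = 215/62 ≈ 3.4677.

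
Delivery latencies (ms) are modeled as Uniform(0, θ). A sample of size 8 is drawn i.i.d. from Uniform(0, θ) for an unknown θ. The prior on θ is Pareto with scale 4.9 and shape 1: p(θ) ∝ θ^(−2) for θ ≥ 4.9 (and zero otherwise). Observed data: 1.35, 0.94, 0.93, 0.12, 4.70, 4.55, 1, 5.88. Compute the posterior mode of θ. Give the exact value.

The Uniform(0, θ) likelihood is θ^(−n) for θ ≥ max(xᵢ), zero otherwise. Here max(xᵢ) = 5.88.
Posterior ∝ θ^(−2) · θ^(−8) = θ^(−10) on θ ≥ max(4.9, 5.88) = 5.88.
This density is strictly decreasing in θ, so the posterior mode lies at the lower boundary of the support.

θ̂_MAP = 5.88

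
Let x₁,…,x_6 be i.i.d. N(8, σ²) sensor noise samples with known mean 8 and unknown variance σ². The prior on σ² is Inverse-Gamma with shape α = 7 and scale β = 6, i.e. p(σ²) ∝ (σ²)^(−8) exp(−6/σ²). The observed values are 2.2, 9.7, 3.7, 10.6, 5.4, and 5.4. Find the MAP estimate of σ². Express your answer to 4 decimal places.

σ̂²_MAP = 3.9682

Sum of squared deviations about the known mean: SS = (2.2−8)² + (9.7−8)² + (3.7−8)² + (10.6−8)² + (5.4−8)² + (5.4−8)² = 75.3.
The Normal likelihood contributes (σ²)^(−n/2) exp(−SS/(2σ²)), so the posterior is Inverse-Gamma(α + n/2, β + SS/2) = Inverse-Gamma(10, 43.65).
The mode of Inverse-Gamma(a, b) is b/(a+1) = 43.65/11 ≈ 3.9682.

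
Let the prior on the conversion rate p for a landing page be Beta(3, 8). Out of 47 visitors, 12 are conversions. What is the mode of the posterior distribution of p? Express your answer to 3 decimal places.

p̂_MAP = 0.250

Prior: Beta(3, 8).
Data: 12 successes in 47 trials. The binomial likelihood contributes p^12(1−p)^35, so the posterior is Beta(3+12, 8+35) = Beta(15, 43).
For Beta(a, b) with a, b > 1 the mode is (a−1)/(a+b−2) = 14/56 ≈ 0.250.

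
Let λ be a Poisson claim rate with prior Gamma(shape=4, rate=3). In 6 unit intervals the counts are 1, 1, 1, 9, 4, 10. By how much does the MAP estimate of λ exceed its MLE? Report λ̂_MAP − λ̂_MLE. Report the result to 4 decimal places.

Σxᵢ = 26. Posterior is Gamma(30, 9); MAP = (30−1)/9 = 29/9 ≈ 3.22222.
MLE = x̄ = 26/6 ≈ 4.33333.
Difference = 29/9 − 26/6 = -10/9 ≈ -1.1111.

MAP − MLE = -1.1111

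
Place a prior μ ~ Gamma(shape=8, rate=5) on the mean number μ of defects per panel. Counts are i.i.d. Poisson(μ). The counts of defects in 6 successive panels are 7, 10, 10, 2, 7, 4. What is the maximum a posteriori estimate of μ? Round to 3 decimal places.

μ̂_MAP = 4.273

Σxᵢ = 7+10+10+2+7+4 = 40, with n = 6.
Posterior ∝ μ^7e^(−5μ) · μ^40e^(−6μ) = μ^47e^(−11μ), i.e. Gamma(shape=48, rate=11).
The mode of a Gamma(a, b) with a ≥ 1 (shape–rate) is (a−1)/b = 47/11 ≈ 4.273.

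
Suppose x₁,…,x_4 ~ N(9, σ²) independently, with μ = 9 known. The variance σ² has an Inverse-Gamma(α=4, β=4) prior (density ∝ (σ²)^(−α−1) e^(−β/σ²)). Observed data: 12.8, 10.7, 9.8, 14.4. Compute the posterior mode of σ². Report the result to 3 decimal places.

Sum of squared deviations about the known mean: SS = (12.8−9)² + (10.7−9)² + (9.8−9)² + (14.4−9)² = 47.13.
The Normal likelihood contributes (σ²)^(−n/2) exp(−SS/(2σ²)), so the posterior is Inverse-Gamma(α + n/2, β + SS/2) = Inverse-Gamma(6, 27.565).
The mode of Inverse-Gamma(a, b) is b/(a+1) = 27.565/7 ≈ 3.938.

σ̂²_MAP = 3.938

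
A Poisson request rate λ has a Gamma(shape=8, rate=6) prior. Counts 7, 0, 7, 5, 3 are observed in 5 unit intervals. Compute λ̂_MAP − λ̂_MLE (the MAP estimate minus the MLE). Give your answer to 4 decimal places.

MAP − MLE = -1.7636

Σxᵢ = 22. Posterior is Gamma(30, 11); MAP = (30−1)/11 = 29/11 ≈ 2.63636.
MLE = x̄ = 22/5 ≈ 4.40000.
Difference = 29/11 − 22/5 = -97/55 ≈ -1.7636.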